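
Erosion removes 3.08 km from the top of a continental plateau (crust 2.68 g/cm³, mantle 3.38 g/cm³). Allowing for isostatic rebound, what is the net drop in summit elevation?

Rebound u = e ρ_c/ρ_m = 3.08 km × 2.68/3.38 = 2.442 km.
Net surface drop = e − u = 3.08 km − 2.442 km = e (ρ_m − ρ_c)/ρ_m = 0.638 km.

0.638 km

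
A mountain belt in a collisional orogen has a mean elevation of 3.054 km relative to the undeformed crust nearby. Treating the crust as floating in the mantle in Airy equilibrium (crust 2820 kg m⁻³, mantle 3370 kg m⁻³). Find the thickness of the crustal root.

15.7 km

For local isostatic compensation: the weight of the topography is balanced by the buoyancy of the root, ρ_c h = (ρ_m − ρ_c) r.
r = h · ρ_c / (ρ_m − ρ_c) = 3.054 km × 2820 / (3370 − 2820) = 15.7 km.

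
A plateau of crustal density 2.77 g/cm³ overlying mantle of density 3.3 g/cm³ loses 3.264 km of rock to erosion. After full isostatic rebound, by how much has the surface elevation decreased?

Rebound u = e ρ_c/ρ_m = 3.264 km × 2.77/3.3 = 2.74 km.
Net surface drop = e − u = 3.264 km − 2.74 km = e (ρ_m − ρ_c)/ρ_m = 0.524 km.

0.524 km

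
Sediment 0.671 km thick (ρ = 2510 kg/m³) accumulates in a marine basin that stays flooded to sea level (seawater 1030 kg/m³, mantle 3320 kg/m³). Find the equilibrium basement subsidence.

Submarine loading: the sediment displaces seawater, and the subsidence is in turn flooded, so s (ρ_m − ρ_w) = t (ρ_sed − ρ_w).
s = 0.671 km × (2510 − 1030) / (3320 − 1030) = 0.434 km.

0.434 km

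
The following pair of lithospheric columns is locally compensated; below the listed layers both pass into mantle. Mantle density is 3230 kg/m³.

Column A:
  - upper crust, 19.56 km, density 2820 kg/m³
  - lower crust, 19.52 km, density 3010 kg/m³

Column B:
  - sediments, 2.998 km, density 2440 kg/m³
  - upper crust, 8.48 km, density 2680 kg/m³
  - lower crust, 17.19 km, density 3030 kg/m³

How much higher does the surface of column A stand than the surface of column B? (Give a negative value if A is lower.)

For any compensation level in the mantle, the mantle terms cancel and isostasy reduces to e = (Σt_A − Σt_B) − (Σ(ρt)_A − Σ(ρt)_B) / ρ_m.
Σt_A = 39.08 km; Σt_B = 28.668 km; Σ(ρt)_A = 113914.4; Σ(ρt)_B = 82127.22 (in km·kg/m³).
e = (39.08 − 28.668) − (113914.4 − 82127.22) / 3230 = 0.571 km.

0.571 km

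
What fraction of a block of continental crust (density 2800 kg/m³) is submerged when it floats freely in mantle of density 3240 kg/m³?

Submerged fraction = ρ_obj/ρ_fluid = 2800/3240 = 86.4%.

86.4%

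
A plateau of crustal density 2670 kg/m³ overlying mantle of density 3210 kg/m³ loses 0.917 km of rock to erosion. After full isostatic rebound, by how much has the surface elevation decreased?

0.154 km

Rebound u = e ρ_c/ρ_m = 0.917 km × 2670/3210 = 0.7627 km.
Net surface drop = e − u = 0.917 km − 0.7627 km = e (ρ_m − ρ_c)/ρ_m = 0.154 km.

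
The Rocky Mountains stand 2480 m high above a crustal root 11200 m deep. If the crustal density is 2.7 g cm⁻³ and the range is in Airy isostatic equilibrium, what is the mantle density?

Airy balance: ρ_c h = (ρ_m − ρ_c) r → ρ_m = ρ_c (1 + h/r).
ρ_m = 2.7 × (1 + 2480 m/11200 m) = 3.3 g cm⁻³.

3.3 g cm⁻³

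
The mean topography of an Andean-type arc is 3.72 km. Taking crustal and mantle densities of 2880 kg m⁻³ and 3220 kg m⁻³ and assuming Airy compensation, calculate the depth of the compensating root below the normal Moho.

31.5 km

In Airy isostatic equilibrium: the weight of the topography is balanced by the buoyancy of the root, ρ_c h = (ρ_m − ρ_c) r.
r = h · ρ_c / (ρ_m − ρ_c) = 3.72 km × 2880 / (3220 − 2880) = 31.5 km.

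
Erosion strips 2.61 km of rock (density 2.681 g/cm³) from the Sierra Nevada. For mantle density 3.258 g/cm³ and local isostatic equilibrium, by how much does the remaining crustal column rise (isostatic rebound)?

Unloading: uplift u = e ρ_c/ρ_m = 2.61 km × 2.681/3.258 = 2.15 km.

2.15 km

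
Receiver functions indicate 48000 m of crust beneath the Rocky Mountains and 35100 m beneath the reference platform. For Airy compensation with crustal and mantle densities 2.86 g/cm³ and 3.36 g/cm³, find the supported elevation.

1920 m

Excess crust Δ = 48000 m − 35100 m = 12900 m, split between elevation h and root r with h + r = Δ.
Airy balance ρ_c h = (ρ_m − ρ_c) r gives r = h ρ_c/(ρ_m − ρ_c), so h (1 + ρ_c/(ρ_m − ρ_c)) = Δ, i.e. h = Δ (ρ_m − ρ_c)/ρ_m.
h = 12900 m × 0.5/3.36 = 1920 m.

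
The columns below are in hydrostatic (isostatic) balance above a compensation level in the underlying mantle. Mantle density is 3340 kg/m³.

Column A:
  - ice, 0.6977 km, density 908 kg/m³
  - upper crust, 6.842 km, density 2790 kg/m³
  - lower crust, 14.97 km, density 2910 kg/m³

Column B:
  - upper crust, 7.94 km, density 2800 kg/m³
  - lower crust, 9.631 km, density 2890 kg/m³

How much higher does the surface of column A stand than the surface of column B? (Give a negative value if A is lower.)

0.981 km

For any compensation level in the mantle, the mantle terms cancel and isostasy reduces to e = (Σt_A − Σt_B) − (Σ(ρt)_A − Σ(ρt)_B) / ρ_m.
Σt_A = 22.5097 km; Σt_B = 17.571 km; Σ(ρt)_A = 63285.3916; Σ(ρt)_B = 50065.59 (in km·kg/m³).
e = (22.5097 − 17.571) − (63285.3916 − 50065.59) / 3340 = 0.981 km.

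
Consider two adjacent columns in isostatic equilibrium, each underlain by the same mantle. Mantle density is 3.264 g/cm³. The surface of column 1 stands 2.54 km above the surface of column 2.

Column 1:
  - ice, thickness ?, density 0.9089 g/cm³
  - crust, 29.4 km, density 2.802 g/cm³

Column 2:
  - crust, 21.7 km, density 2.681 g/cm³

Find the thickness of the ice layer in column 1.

Take the compensation level at the base of the deeper column (depth z_c below the surface of column 1) and equate Σ ρ_i t_i down to z_c; mantle fills any gap and the z_c terms cancel.
Column 1: x×0.9089 + 29.4×2.802 + (z_c − 29.4 − x)×3.264
Column 2: 2.54×0 + 21.7×2.681 + (z_c − 2.54 − 21.7)×3.264
The z_c×3.264 term appears on both sides and cancels. Collect the known terms of each column as K = Σ(ρt)_known − 3.264 × (depth of known layers): K_1 = 82.3788 − 3.264×29.4 = −13.5828; K_2 = 58.1777 − 3.264×(2.54 + 21.7) = −20.94166.
Balance: K_1 − x×(3.264 − 0.9089) = K_2, so x = (K_1 − K_2)/(3.264 − 0.9089) = 7.35886/2.3551 = 3.12 km.

3.12 km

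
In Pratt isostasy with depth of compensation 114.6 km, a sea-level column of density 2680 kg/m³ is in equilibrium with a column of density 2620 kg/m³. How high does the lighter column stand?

2.62 km

ρ_ref D = ρ (D + h) → h = D (ρ_ref − ρ)/ρ.
h = 114.6 km × (2680 − 2620)/2620 = 2.62 km.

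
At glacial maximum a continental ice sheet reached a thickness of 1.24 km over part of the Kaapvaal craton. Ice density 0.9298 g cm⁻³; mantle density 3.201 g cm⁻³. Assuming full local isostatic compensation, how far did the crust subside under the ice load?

0.36 km

By Archimedes' principle applied to the lithosphere: the ice load ρ_ice t is balanced by mantle displaced below, ρ_m s.
s = t ρ_ice / ρ_m = 1.24 km × 0.9298/3.201 = 0.36 km.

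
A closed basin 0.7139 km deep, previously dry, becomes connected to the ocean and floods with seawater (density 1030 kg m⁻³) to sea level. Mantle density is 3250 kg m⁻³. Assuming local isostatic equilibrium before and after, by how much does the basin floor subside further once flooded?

After flooding the water column is d + s deep. Its weight must equal the weight of mantle displaced by the extra subsidence s: (d + s) ρ_w = s ρ_m.
s = d ρ_w / (ρ_m − ρ_w) = 0.7139 km × 1030/(3250 − 1030) = 0.331 km.

0.331 km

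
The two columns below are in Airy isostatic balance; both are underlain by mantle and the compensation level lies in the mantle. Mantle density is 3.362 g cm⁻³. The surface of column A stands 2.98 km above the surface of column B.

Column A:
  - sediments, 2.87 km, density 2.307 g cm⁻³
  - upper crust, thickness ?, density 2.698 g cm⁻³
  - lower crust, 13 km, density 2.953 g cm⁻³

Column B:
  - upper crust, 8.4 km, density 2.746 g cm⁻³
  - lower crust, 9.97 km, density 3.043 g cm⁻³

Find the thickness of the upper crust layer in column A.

Take the compensation level at the base of the deeper column (depth z_c below the surface of column A) and equate Σ ρ_i t_i down to z_c; mantle fills any gap and the z_c terms cancel.
Column A: 2.87×2.307 + x×2.698 + 13×2.953 + (z_c − 15.87 − x)×3.362
Column B: 2.98×0 + 8.4×2.746 + 9.97×3.043 + (z_c − 2.98 − 18.37)×3.362
The z_c×3.362 term appears on both sides and cancels. Collect the known terms of each column as K = Σ(ρt)_known − 3.362 × (depth of known layers): K_A = 45.01009 − 3.362×15.87 = −8.34485; K_B = 53.40511 − 3.362×(2.98 + 18.37) = −18.37359.
Balance: K_A − x×(3.362 − 2.698) = K_B, so x = (K_A − K_B)/(3.362 − 2.698) = 10.0287/0.664 = 15.1 km.

15.1 km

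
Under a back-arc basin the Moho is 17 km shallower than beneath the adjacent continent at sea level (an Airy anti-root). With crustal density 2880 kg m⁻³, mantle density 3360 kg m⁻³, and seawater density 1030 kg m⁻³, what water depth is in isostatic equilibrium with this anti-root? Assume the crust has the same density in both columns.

Replacing a thickness d of crust by seawater at the top must be balanced by replacing crust with mantle at the base: d (ρ_c − ρ_w) = a (ρ_m − ρ_c).
d = a (ρ_m − ρ_c)/(ρ_c − ρ_w) = 17 km × 480/1850 = 4.41 km.

4.41 km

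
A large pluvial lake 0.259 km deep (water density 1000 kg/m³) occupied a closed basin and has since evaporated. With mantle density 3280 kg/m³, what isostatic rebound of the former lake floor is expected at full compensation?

0.079 km

u = d ρ_w/ρ_m = 0.259 km × 1000/3280 = 0.079 km.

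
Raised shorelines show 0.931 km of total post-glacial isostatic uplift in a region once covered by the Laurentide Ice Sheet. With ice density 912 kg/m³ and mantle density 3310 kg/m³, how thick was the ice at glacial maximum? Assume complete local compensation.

u = t ρ_ice/ρ_m → t = u ρ_m/ρ_ice = 0.931 km × 3310/912 = 3.38 km.

3.38 km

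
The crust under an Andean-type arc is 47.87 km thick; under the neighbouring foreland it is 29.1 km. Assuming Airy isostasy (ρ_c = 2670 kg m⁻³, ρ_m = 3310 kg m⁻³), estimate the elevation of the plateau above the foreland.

3.63 km

Excess crust Δ = 47.87 km − 29.1 km = 18.77 km, split between elevation h and root r with h + r = Δ.
Airy balance ρ_c h = (ρ_m − ρ_c) r gives r = h ρ_c/(ρ_m − ρ_c), so h (1 + ρ_c/(ρ_m − ρ_c)) = Δ, i.e. h = Δ (ρ_m − ρ_c)/ρ_m.
h = 18.77 km × 640/3310 = 3.63 km.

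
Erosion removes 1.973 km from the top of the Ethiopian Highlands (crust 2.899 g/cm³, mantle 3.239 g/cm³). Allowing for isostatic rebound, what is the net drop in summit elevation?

0.207 km

Rebound u = e ρ_c/ρ_m = 1.973 km × 2.899/3.239 = 1.766 km.
Net surface drop = e − u = 1.973 km − 1.766 km = e (ρ_m − ρ_c)/ρ_m = 0.207 km.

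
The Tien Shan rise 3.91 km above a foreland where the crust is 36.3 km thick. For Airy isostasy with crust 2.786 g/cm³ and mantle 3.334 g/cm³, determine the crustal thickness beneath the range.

60.1 km

Root depth r = h ρ_c / (ρ_m − ρ_c) = 3.91 km × 2.786 / 0.548 = 19.88 km.
Total thickness = T + h + r = 36.3 km + 3.91 km + 19.88 km = 60.1 km.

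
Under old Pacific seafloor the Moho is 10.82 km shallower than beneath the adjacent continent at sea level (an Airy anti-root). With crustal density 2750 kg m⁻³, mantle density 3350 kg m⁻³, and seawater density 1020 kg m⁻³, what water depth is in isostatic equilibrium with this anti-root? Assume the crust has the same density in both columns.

Replacing a thickness d of crust by seawater at the top must be balanced by replacing crust with mantle at the base: d (ρ_c − ρ_w) = a (ρ_m − ρ_c).
d = a (ρ_m − ρ_c)/(ρ_c − ρ_w) = 10.82 km × 600/1730 = 3.75 km.

3.75 km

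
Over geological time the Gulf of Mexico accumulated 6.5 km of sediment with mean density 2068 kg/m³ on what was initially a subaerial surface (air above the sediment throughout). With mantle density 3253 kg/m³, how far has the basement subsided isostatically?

4.13 km

Subaerial load: s = t ρ_sed / ρ_m = 6.5 km × 2068/3253 = 4.13 km.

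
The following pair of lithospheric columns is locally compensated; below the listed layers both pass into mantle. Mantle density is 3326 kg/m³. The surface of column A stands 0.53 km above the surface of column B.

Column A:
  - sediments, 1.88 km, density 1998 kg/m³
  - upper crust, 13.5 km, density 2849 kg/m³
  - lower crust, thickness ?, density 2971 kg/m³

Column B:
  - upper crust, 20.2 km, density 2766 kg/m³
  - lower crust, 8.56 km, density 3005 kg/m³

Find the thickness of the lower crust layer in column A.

19.4 km

Take the compensation level at the base of the deeper column (depth z_c below the surface of column A) and equate Σ ρ_i t_i down to z_c; mantle fills any gap and the z_c terms cancel.
Column A: 1.88×1998 + 13.5×2849 + x×2971 + (z_c − 15.38 − x)×3326
Column B: 0.53×0 + 20.2×2766 + 8.56×3005 + (z_c − 0.53 − 28.76)×3326
The z_c×3326 term appears on both sides and cancels. Collect the known terms of each column as K = Σ(ρt)_known − 3326 × (depth of known layers): K_A = 42217.74 − 3326×15.38 = −8936.14; K_B = 81596 − 3326×(0.53 + 28.76) = −15822.54.
Balance: K_A − x×(3326 − 2971) = K_B, so x = (K_A − K_B)/(3326 − 2971) = 6886.4/355 = 19.4 km.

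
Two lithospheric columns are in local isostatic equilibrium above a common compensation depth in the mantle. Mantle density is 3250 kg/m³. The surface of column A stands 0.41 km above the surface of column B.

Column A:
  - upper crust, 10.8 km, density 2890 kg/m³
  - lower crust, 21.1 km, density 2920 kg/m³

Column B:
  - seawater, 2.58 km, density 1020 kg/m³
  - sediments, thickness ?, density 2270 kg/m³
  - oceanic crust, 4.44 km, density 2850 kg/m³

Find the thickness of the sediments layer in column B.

Take the compensation level at the base of the deeper column (depth z_c below the surface of column A) and equate Σ ρ_i t_i down to z_c; mantle fills any gap and the z_c terms cancel.
Column A: 10.8×2890 + 21.1×2920 + (z_c − 31.9)×3250
Column B: 0.41×0 + 2.58×1020 + x×2270 + 4.44×2850 + (z_c − 0.41 − 7.02 − x)×3250
The z_c×3250 term appears on both sides and cancels. Collect the known terms of each column as K = Σ(ρt)_known − 3250 × (depth of known layers): K_A = 92824 − 3250×31.9 = −10851; K_B = 15285.6 − 3250×(0.41 + 7.02) = −8861.9.
Balance: K_A = K_B − x×(3250 − 2270), so x = (K_B − K_A)/(3250 − 2270) = 1989.1/980 = 2.03 km.

2.03 km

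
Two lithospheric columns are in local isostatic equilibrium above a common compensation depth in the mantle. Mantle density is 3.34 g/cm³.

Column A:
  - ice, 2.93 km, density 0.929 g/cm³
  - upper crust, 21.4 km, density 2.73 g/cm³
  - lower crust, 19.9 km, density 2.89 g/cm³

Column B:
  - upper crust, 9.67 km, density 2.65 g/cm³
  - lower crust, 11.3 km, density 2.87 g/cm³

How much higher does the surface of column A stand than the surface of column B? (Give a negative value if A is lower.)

For any compensation level in the mantle, the mantle terms cancel and isostasy reduces to e = (Σt_A − Σt_B) − (Σ(ρt)_A − Σ(ρt)_B) / ρ_m.
Σt_A = 44.23 km; Σt_B = 20.97 km; Σ(ρt)_A = 118.65497; Σ(ρt)_B = 58.0565 (in km·g/cm³).
e = (44.23 − 20.97) − (118.65497 − 58.0565) / 3.34 = 5.12 km.

5.12 km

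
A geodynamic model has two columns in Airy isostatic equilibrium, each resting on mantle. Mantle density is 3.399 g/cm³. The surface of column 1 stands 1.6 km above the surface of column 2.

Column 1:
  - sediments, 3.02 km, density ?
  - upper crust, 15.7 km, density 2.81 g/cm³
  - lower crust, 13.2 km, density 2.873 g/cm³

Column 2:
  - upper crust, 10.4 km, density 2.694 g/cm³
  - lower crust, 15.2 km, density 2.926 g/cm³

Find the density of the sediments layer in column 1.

Take the compensation level at the base of the deeper column (depth z_c below the surface of column 1) and equate Σ ρ_i t_i down to z_c; mantle fills any gap and the z_c terms cancel.
Column 1: 3.02×ρ + 15.7×2.81 + 13.2×2.873 + (z_c − 31.92)×3.399
Column 2: 1.6×0 + 10.4×2.694 + 15.2×2.926 + (z_c − 1.6 − 25.6)×3.399
The z_c×3.399 term appears on both sides and cancels. Collect the known terms of each column as K = Σ(ρt)_known − 3.399 × (depth of known layers): K_1 = 82.0406 − 3.399×31.92 = −26.45548; K_2 = 72.4928 − 3.399×(1.6 + 25.6) = −19.96.
Balance: K_1 + 3.02×ρ = K_2, so ρ = (K_2 − K_1)/3.02 = 6.49548/3.02 = 2.15 g/cm³.

2.15 g/cm³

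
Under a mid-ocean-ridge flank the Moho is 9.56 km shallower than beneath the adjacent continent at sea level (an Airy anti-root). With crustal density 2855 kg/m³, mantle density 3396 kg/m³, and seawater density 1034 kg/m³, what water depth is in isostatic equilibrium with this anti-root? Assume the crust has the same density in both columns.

Replacing a thickness d of crust by seawater at the top must be balanced by replacing crust with mantle at the base: d (ρ_c − ρ_w) = a (ρ_m − ρ_c).
d = a (ρ_m − ρ_c)/(ρ_c − ρ_w) = 9.56 km × 541/1821 = 2.84 km.

2.84 km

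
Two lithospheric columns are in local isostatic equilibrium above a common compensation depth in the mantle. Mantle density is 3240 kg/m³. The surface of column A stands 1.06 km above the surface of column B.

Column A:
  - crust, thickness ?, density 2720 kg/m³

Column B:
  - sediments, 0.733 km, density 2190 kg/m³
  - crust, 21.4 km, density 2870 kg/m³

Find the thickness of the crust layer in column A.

23.3 km

Take the compensation level at the base of the deeper column (depth z_c below the surface of column A) and equate Σ ρ_i t_i down to z_c; mantle fills any gap and the z_c terms cancel.
Column A: x×2720 + (z_c − 0 − x)×3240
Column B: 1.06×0 + 0.733×2190 + 21.4×2870 + (z_c − 1.06 − 22.133)×3240
The z_c×3240 term appears on both sides and cancels. Collect the known terms of each column as K = Σ(ρt)_known − 3240 × (depth of known layers): K_A = 0 − 3240×0 = 0; K_B = 63023.27 − 3240×(1.06 + 22.133) = −12122.05.
Balance: K_A − x×(3240 − 2720) = K_B, so x = (K_A − K_B)/(3240 − 2720) = 12122.1/520 = 23.3 km.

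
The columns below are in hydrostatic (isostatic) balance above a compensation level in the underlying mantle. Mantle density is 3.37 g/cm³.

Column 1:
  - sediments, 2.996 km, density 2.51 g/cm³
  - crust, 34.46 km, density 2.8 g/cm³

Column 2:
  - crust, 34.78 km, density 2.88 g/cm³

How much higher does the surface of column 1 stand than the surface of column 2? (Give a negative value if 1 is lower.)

For any compensation level in the mantle, the mantle terms cancel and isostasy reduces to e = (Σt_1 − Σt_2) − (Σ(ρt)_1 − Σ(ρt)_2) / ρ_m.
Σt_1 = 37.456 km; Σt_2 = 34.78 km; Σ(ρt)_1 = 104.00796; Σ(ρt)_2 = 100.1664 (in km·g/cm³).
e = (37.456 − 34.78) − (104.00796 − 100.1664) / 3.37 = 1.54 km.

1.54 km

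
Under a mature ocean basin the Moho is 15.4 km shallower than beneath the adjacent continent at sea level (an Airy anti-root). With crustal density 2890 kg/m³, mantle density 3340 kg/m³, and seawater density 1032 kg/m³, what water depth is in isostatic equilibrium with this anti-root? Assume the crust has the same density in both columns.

Replacing a thickness d of crust by seawater at the top must be balanced by replacing crust with mantle at the base: d (ρ_c − ρ_w) = a (ρ_m − ρ_c).
d = a (ρ_m − ρ_c)/(ρ_c − ρ_w) = 15.4 km × 450/1858 = 3.73 km.

3.73 km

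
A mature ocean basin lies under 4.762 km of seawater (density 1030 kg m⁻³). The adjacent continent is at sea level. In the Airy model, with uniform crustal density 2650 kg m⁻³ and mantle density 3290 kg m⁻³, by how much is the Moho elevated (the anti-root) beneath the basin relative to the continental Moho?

12.1 km

Equating mass per unit area of the two columns: replacing crust with seawater at the top is compensated by replacing crust with mantle at the base: d (ρ_c − ρ_w) = a (ρ_m − ρ_c).
a = d (ρ_c − ρ_w)/(ρ_m − ρ_c) = 4.762 km × 1620/640 = 12.1 km.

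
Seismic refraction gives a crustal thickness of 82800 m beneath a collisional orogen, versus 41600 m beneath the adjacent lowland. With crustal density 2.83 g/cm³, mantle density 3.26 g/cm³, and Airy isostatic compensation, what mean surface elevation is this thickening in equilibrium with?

Excess crust Δ = 82800 m − 41600 m = 41200 m, split between elevation h and root r with h + r = Δ.
Airy balance ρ_c h = (ρ_m − ρ_c) r gives r = h ρ_c/(ρ_m − ρ_c), so h (1 + ρ_c/(ρ_m − ρ_c)) = Δ, i.e. h = Δ (ρ_m − ρ_c)/ρ_m.
h = 41200 m × 0.43/3.26 = 5430 m.

5430 m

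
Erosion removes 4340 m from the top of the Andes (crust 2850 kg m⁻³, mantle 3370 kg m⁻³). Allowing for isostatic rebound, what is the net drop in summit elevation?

670 m

Rebound u = e ρ_c/ρ_m = 4340 m × 2850/3370 = 3670 m.
Net surface drop = e − u = 4340 m − 3670 m = e (ρ_m − ρ_c)/ρ_m = 670 m.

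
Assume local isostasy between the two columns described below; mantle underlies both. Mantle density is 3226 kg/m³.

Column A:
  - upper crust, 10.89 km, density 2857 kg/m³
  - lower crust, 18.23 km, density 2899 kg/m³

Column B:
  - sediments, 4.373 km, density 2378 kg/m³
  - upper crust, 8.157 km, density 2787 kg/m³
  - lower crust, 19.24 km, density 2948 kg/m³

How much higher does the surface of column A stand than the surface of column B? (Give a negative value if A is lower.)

For any compensation level in the mantle, the mantle terms cancel and isostasy reduces to e = (Σt_A − Σt_B) − (Σ(ρt)_A − Σ(ρt)_B) / ρ_m.
Σt_A = 29.12 km; Σt_B = 31.77 km; Σ(ρt)_A = 83961.5; Σ(ρt)_B = 89852.073 (in km·kg/m³).
e = (29.12 − 31.77) − (83961.5 − 89852.073) / 3226 = −0.824 km.

−0.824 km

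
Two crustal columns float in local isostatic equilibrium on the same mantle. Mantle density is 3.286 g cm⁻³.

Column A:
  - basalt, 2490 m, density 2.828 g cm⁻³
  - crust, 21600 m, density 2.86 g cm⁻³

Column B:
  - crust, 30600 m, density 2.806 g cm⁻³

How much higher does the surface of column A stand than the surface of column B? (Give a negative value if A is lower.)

−1320 m

For any compensation level in the mantle, the mantle terms cancel and isostasy reduces to e = (Σt_A − Σt_B) − (Σ(ρt)_A − Σ(ρt)_B) / ρ_m.
Σt_A = 24090 m; Σt_B = 30600 m; Σ(ρt)_A = 68817.72; Σ(ρt)_B = 85863.6 (in m·g cm⁻³).
e = (24090 − 30600) − (68817.72 − 85863.6) / 3.286 = −1320 m.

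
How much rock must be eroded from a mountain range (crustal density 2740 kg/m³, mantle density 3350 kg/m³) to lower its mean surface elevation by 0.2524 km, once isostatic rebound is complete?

Net drop Δ = e − u = e − e ρ_c/ρ_m = e (ρ_m − ρ_c)/ρ_m.
e = Δ ρ_m/(ρ_m − ρ_c) = 0.2524 km × 3350/610 = 1.39 km.

1.39 km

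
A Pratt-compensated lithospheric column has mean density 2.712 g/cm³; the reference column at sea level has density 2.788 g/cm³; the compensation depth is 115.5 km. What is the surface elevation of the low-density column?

3.24 km

ρ_ref D = ρ (D + h) → h = D (ρ_ref − ρ)/ρ.
h = 115.5 km × (2.788 − 2.712)/2.712 = 3.24 km.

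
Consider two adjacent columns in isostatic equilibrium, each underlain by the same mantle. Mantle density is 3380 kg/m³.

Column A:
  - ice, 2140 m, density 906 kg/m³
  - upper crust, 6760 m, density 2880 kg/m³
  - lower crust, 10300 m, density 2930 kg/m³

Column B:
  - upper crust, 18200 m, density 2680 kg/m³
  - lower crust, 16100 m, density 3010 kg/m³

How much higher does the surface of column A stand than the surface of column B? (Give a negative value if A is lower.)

−1590 m

For any compensation level in the mantle, the mantle terms cancel and isostasy reduces to e = (Σt_A − Σt_B) − (Σ(ρt)_A − Σ(ρt)_B) / ρ_m.
Σt_A = 19200 m; Σt_B = 34300 m; Σ(ρt)_A = 51586640; Σ(ρt)_B = 97237000 (in m·kg/m³).
e = (19200 − 34300) − (51586640 − 97237000) / 3380 = −1590 m.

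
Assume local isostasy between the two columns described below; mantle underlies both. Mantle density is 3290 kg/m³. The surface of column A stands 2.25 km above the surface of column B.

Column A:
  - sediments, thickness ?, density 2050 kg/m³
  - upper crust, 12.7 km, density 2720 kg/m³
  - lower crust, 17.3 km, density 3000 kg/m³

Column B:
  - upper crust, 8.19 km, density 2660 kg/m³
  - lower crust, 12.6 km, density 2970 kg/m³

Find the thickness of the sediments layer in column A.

3.5 km

Take the compensation level at the base of the deeper column (depth z_c below the surface of column A) and equate Σ ρ_i t_i down to z_c; mantle fills any gap and the z_c terms cancel.
Column A: x×2050 + 12.7×2720 + 17.3×3000 + (z_c − 30 − x)×3290
Column B: 2.25×0 + 8.19×2660 + 12.6×2970 + (z_c − 2.25 − 20.79)×3290
The z_c×3290 term appears on both sides and cancels. Collect the known terms of each column as K = Σ(ρt)_known − 3290 × (depth of known layers): K_A = 86444 − 3290×30 = −12256; K_B = 59207.4 − 3290×(2.25 + 20.79) = −16594.2.
Balance: K_A − x×(3290 − 2050) = K_B, so x = (K_A − K_B)/(3290 − 2050) = 4338.2/1240 = 3.5 km.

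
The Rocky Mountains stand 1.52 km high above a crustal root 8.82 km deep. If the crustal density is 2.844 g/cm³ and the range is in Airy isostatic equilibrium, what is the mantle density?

Airy balance: ρ_c h = (ρ_m − ρ_c) r → ρ_m = ρ_c (1 + h/r).
ρ_m = 2.844 × (1 + 1.52 km/8.82 km) = 3.33 g/cm³.

3.33 g/cm³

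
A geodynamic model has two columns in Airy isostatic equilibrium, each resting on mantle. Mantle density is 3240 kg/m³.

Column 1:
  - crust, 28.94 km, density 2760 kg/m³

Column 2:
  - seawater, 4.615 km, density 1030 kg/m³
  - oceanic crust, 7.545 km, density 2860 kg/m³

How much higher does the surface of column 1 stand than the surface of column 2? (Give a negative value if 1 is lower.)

For any compensation level in the mantle, the mantle terms cancel and isostasy reduces to e = (Σt_1 − Σt_2) − (Σ(ρt)_1 − Σ(ρt)_2) / ρ_m.
Σt_1 = 28.94 km; Σt_2 = 12.16 km; Σ(ρt)_1 = 79874.4; Σ(ρt)_2 = 26332.15 (in km·kg/m³).
e = (28.94 − 12.16) − (79874.4 − 26332.15) / 3240 = 0.255 km.

0.255 km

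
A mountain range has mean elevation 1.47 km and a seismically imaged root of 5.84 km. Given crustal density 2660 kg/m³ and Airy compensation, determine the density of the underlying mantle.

3330 kg/m³

Airy balance: ρ_c h = (ρ_m − ρ_c) r → ρ_m = ρ_c (1 + h/r).
ρ_m = 2660 × (1 + 1.47 km/5.84 km) = 3330 kg/m³.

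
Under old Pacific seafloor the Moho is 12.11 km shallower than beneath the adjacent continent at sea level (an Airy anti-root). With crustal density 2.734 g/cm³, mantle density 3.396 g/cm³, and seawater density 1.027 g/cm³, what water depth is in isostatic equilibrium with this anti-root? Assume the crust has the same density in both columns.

Replacing a thickness d of crust by seawater at the top must be balanced by replacing crust with mantle at the base: d (ρ_c − ρ_w) = a (ρ_m − ρ_c).
d = a (ρ_m − ρ_c)/(ρ_c − ρ_w) = 12.11 km × 0.662/1.707 = 4.7 km.

4.7 km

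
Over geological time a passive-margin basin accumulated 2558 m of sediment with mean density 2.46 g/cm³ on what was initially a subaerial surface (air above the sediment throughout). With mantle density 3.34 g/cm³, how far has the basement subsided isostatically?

1880 m

Subaerial load: s = t ρ_sed / ρ_m = 2558 m × 2.46/3.34 = 1880 m.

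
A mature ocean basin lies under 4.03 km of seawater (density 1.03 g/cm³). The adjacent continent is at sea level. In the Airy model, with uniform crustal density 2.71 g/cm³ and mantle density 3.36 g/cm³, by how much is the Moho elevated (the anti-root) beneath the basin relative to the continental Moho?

In Airy isostatic equilibrium: replacing crust with seawater at the top is compensated by replacing crust with mantle at the base: d (ρ_c − ρ_w) = a (ρ_m − ρ_c).
a = d (ρ_c − ρ_w)/(ρ_m − ρ_c) = 4.03 km × 1.68/0.65 = 10.4 km.

10.4 km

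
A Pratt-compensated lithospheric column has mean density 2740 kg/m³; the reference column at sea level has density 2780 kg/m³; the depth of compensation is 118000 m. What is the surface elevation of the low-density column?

ρ_ref D = ρ (D + h) → h = D (ρ_ref − ρ)/ρ.
h = 118000 m × (2780 − 2740)/2740 = 1720 m.

1720 m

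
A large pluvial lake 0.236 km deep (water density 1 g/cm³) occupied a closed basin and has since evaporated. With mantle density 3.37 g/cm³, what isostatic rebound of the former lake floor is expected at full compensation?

0.07 km

u = d ρ_w/ρ_m = 0.236 km × 1/3.37 = 0.07 km.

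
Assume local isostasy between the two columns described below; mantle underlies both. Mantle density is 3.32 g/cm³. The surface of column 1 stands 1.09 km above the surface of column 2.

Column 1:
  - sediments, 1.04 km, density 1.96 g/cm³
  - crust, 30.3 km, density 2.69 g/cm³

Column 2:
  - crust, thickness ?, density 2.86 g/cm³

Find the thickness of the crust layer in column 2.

36.7 km

Take the compensation level at the base of the deeper column (depth z_c below the surface of column 1) and equate Σ ρ_i t_i down to z_c; mantle fills any gap and the z_c terms cancel.
Column 1: 1.04×1.96 + 30.3×2.69 + (z_c − 31.34)×3.32
Column 2: 1.09×0 + x×2.86 + (z_c − 1.09 − 0 − x)×3.32
The z_c×3.32 term appears on both sides and cancels. Collect the known terms of each column as K = Σ(ρt)_known − 3.32 × (depth of known layers): K_1 = 83.5454 − 3.32×31.34 = −20.5034; K_2 = 0 − 3.32×(1.09 + 0) = −3.6188.
Balance: K_1 = K_2 − x×(3.32 − 2.86), so x = (K_2 − K_1)/(3.32 − 2.86) = 16.8846/0.46 = 36.7 km.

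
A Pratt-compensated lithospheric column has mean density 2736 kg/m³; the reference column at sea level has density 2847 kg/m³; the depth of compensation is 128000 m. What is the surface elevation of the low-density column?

ρ_ref D = ρ (D + h) → h = D (ρ_ref − ρ)/ρ.
h = 128000 m × (2847 − 2736)/2736 = 5190 m.

5190 m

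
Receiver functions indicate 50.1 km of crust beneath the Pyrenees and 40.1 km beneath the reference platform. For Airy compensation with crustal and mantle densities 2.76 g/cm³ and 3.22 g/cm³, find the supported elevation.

1.43 km

Excess crust Δ = 50.1 km − 40.1 km = 10 km, split between elevation h and root r with h + r = Δ.
Airy balance ρ_c h = (ρ_m − ρ_c) r gives r = h ρ_c/(ρ_m − ρ_c), so h (1 + ρ_c/(ρ_m − ρ_c)) = Δ, i.e. h = Δ (ρ_m − ρ_c)/ρ_m.
h = 10 km × 0.46/3.22 = 1.43 km.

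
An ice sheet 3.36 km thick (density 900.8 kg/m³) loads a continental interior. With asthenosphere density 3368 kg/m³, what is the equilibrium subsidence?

Equating mass per unit area of the two columns: the ice load ρ_ice t is balanced by mantle displaced below, ρ_m s.
s = t ρ_ice / ρ_m = 3.36 km × 900.8/3368 = 0.899 km.

0.899 km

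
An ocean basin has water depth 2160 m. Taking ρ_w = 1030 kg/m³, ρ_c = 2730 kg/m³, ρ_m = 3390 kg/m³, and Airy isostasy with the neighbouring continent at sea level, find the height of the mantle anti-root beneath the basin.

In Airy isostatic equilibrium: replacing crust with seawater at the top is compensated by replacing crust with mantle at the base: d (ρ_c − ρ_w) = a (ρ_m − ρ_c).
a = d (ρ_c − ρ_w)/(ρ_m − ρ_c) = 2160 m × 1700/660 = 5560 m.

5560 m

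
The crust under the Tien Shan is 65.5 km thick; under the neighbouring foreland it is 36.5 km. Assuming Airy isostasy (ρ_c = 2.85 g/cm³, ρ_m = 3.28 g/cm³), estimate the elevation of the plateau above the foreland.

3.8 km

Excess crust Δ = 65.5 km − 36.5 km = 29 km, split between elevation h and root r with h + r = Δ.
Airy balance ρ_c h = (ρ_m − ρ_c) r gives r = h ρ_c/(ρ_m − ρ_c), so h (1 + ρ_c/(ρ_m − ρ_c)) = Δ, i.e. h = Δ (ρ_m − ρ_c)/ρ_m.
h = 29 km × 0.43/3.28 = 3.8 km.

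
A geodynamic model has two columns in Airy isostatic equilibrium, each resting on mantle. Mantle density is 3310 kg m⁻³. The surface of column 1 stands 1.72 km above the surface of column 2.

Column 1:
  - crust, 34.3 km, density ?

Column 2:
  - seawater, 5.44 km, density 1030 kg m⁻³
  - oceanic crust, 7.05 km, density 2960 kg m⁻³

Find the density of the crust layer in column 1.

Take the compensation level at the base of the deeper column (depth z_c below the surface of column 1) and equate Σ ρ_i t_i down to z_c; mantle fills any gap and the z_c terms cancel.
Column 1: 34.3×ρ + (z_c − 34.3)×3310
Column 2: 1.72×0 + 5.44×1030 + 7.05×2960 + (z_c − 1.72 − 12.49)×3310
The z_c×3310 term appears on both sides and cancels. Collect the known terms of each column as K = Σ(ρt)_known − 3310 × (depth of known layers): K_1 = 0 − 3310×34.3 = −113533; K_2 = 26471.2 − 3310×(1.72 + 12.49) = −20563.9.
Balance: K_1 + 34.3×ρ = K_2, so ρ = (K_2 − K_1)/34.3 = 92969.1/34.3 = 2710 kg m⁻³.

2710 kg m⁻³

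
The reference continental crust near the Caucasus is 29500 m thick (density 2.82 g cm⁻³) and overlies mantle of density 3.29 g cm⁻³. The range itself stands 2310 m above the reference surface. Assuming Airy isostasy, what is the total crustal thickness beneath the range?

Root depth r = h ρ_c / (ρ_m − ρ_c) = 2310 m × 2.82 / 0.47 = 13860 m.
Total thickness = T + h + r = 29500 m + 2310 m + 13860 m = 45700 m.

45700 m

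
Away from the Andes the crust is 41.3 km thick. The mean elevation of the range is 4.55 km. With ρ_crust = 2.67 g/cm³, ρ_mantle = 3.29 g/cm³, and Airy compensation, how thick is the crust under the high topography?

Root depth r = h ρ_c / (ρ_m − ρ_c) = 4.55 km × 2.67 / 0.62 = 19.59 km.
Total thickness = T + h + r = 41.3 km + 4.55 km + 19.59 km = 65.4 km.

65.4 km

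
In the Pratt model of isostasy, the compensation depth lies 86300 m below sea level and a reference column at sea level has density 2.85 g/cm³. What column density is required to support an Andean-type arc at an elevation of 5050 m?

Pratt balance: ρ_ref D = ρ (D + h).
ρ = ρ_ref D/(D + h) = 2.85 × 86300 m/(86300 m + 5050 m) = 2.69 g/cm³.

2.69 g/cm³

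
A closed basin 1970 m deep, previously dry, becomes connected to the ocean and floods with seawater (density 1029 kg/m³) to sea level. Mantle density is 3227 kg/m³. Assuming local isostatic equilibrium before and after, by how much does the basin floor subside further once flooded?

922 m

After flooding the water column is d + s deep. Its weight must equal the weight of mantle displaced by the extra subsidence s: (d + s) ρ_w = s ρ_m.
s = d ρ_w / (ρ_m − ρ_w) = 1970 m × 1029/(3227 − 1029) = 922 m.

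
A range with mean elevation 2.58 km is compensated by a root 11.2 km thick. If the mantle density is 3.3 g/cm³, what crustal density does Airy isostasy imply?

ρ_c h = (ρ_m − ρ_c) r → ρ_c (h + r) = ρ_m r → ρ_c = ρ_m r / (h + r).
ρ_c = 3.3 × 11.2 km / (2.58 km + 11.2 km) = 2.68 g/cm³.

2.68 g/cm³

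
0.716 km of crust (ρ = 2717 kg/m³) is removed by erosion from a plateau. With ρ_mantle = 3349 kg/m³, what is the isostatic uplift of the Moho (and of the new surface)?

0.581 km

Unloading: uplift u = e ρ_c/ρ_m = 0.716 km × 2717/3349 = 0.581 km.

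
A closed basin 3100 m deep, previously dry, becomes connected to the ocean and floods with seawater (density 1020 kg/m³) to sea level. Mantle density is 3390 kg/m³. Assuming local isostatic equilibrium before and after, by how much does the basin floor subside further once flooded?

After flooding the water column is d + s deep. Its weight must equal the weight of mantle displaced by the extra subsidence s: (d + s) ρ_w = s ρ_m.
s = d ρ_w / (ρ_m − ρ_w) = 3100 m × 1020/(3390 − 1020) = 1330 m.

1330 m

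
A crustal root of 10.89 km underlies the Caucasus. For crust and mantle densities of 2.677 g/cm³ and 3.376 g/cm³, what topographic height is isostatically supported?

Equating mass per unit area of the two columns: ρ_c h = (ρ_m − ρ_c) r.
h = r (ρ_m − ρ_c) / ρ_c = 10.89 km × (3.376 − 2.677) / 2.677 = 2.84 km.

2.84 km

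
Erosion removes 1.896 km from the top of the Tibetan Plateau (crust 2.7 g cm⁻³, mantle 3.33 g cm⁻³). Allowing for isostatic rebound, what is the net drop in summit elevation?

Rebound u = e ρ_c/ρ_m = 1.896 km × 2.7/3.33 = 1.537 km.
Net surface drop = e − u = 1.896 km − 1.537 km = e (ρ_m − ρ_c)/ρ_m = 0.359 km.

0.359 km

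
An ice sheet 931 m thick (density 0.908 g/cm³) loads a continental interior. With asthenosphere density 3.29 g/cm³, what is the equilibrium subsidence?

Equating mass per unit area of the two columns: the ice load ρ_ice t is balanced by mantle displaced below, ρ_m s.
s = t ρ_ice / ρ_m = 931 m × 0.908/3.29 = 257 m.

257 m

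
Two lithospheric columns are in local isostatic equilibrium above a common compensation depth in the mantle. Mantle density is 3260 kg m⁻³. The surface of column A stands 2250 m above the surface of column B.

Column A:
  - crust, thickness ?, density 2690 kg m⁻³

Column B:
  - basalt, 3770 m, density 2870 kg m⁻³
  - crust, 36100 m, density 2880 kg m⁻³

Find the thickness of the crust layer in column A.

Take the compensation level at the base of the deeper column (depth z_c below the surface of column A) and equate Σ ρ_i t_i down to z_c; mantle fills any gap and the z_c terms cancel.
Column A: x×2690 + (z_c − 0 − x)×3260
Column B: 2250×0 + 3770×2870 + 36100×2880 + (z_c − 2250 − 39870)×3260
The z_c×3260 term appears on both sides and cancels. Collect the known terms of each column as K = Σ(ρt)_known − 3260 × (depth of known layers): K_A = 0 − 3260×0 = 0; K_B = 114787900 − 3260×(2250 + 39870) = −22523300.
Balance: K_A − x×(3260 − 2690) = K_B, so x = (K_A − K_B)/(3260 − 2690) = 22523300/570 = 39500 m.

39500 m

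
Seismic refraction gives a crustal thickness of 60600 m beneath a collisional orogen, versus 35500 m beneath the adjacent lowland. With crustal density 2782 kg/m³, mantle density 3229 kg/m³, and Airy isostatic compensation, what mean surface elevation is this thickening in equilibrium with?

Excess crust Δ = 60600 m − 35500 m = 25100 m, split between elevation h and root r with h + r = Δ.
Airy balance ρ_c h = (ρ_m − ρ_c) r gives r = h ρ_c/(ρ_m − ρ_c), so h (1 + ρ_c/(ρ_m − ρ_c)) = Δ, i.e. h = Δ (ρ_m − ρ_c)/ρ_m.
h = 25100 m × 447/3229 = 3470 m.

3470 m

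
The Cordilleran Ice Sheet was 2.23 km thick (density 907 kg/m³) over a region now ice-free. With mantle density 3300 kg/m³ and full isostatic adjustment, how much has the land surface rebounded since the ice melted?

0.613 km

Removing the load lets mantle flow back in; uplift u satisfies ρ_ice t = ρ_m u.
u = t ρ_ice/ρ_m = 2.23 km × 907/3300 = 0.613 km.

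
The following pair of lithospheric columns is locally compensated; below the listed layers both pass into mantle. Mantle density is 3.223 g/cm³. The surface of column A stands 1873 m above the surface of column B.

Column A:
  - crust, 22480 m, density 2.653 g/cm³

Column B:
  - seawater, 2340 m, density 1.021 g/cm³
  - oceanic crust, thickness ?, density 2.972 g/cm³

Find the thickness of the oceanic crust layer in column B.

Take the compensation level at the base of the deeper column (depth z_c below the surface of column A) and equate Σ ρ_i t_i down to z_c; mantle fills any gap and the z_c terms cancel.
Column A: 22480×2.653 + (z_c − 22480)×3.223
Column B: 1873×0 + 2340×1.021 + x×2.972 + (z_c − 1873 − 2340 − x)×3.223
The z_c×3.223 term appears on both sides and cancels. Collect the known terms of each column as K = Σ(ρt)_known − 3.223 × (depth of known layers): K_A = 59639.44 − 3.223×22480 = −12813.6; K_B = 2389.14 − 3.223×(1873 + 2340) = −11189.359.
Balance: K_A = K_B − x×(3.223 − 2.972), so x = (K_B − K_A)/(3.223 − 2.972) = 1624.24/0.251 = 6470 m.

6470 m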